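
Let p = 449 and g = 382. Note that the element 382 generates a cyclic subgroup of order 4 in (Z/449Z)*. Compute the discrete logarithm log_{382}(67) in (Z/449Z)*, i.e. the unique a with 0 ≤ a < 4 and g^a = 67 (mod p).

3

Successive powers of 382 modulo 449:
  382^0=1  382^1=382  382^2=448  382^3=67
So 382^3 ≡ 67 (mod 449), giving a = 3.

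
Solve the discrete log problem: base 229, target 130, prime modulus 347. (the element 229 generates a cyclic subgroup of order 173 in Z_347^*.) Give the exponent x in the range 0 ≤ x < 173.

Baby-step giant-step with m = ceil(sqrt(173)) = 14.
Baby table (229^j mod 347 for j=0..13):
  0:1  1:229  2:44  3:13  4:201  5:225  6:169  7:184
  8:149  9:115  10:310  11:202  12:107  13:213
Giant step factor: 229^(-14) ≡ 192 (mod 347).
Scan 130·192^i mod 347 for i = 0, 1, …:
  i=0: 130   i=1: 323   i=2: 250   i=3: 114
  i=4: 27   i=5: 326   i=6: 132   i=7: 13
Match at i=7, j=3: x = 7·14 + 3 = 101.

101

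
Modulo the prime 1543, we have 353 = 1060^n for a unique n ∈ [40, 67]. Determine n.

62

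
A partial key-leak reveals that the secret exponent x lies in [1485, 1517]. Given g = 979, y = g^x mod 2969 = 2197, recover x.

1511

Compute 979^1485 mod 2969 = 1990, then multiply by 979 repeatedly:
  979^1485=1990  979^1486=546  979^1487=114  979^1488=1753  979^1489=105
  979^1490=1849  979^1491=2050  979^1492=2875  979^1493=13  979^1494=851
  979^1495=1809  979^1496=1487  979^1497=963  979^1498=1604  979^1499=2684
  979^1500=71  979^1501=1222  979^1502=2800  979^1503=813  979^1504=235
  979^1505=1452  979^1506=2326  979^1507=2900  979^1508=736  979^1509=2046
  979^1510=1928  979^1511=2197
Found 2197 at exponent 1511.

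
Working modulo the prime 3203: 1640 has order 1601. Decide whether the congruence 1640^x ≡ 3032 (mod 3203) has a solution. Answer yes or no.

3032 ∈ ⟨1640⟩ iff 3032^1601 ≡ 1 (mod 3203), since |⟨1640⟩| = 1601.
3032^1601 mod 3203 = 1.
Since 1 = 1, 3032 lies in the subgroup.

yes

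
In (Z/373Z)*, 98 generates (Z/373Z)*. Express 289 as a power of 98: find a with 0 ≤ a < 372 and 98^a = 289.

144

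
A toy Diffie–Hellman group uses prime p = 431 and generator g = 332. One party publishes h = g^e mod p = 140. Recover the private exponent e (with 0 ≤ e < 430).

351

Baby-step giant-step with m = ceil(sqrt(430)) = 21.
Baby table (332^j mod 431 for j=0..20):
  0:1  1:332  2:319  3:313  4:45  5:286  6:132  7:293
  8:301  9:371  10:337  11:255  12:184  13:317  14:80  15:269
  16:91  17:42  18:152  19:37  20:216
Giant step factor: 332^(-21) ≡ 148 (mod 431).
Scan 140·148^i mod 431 for i = 0, 1, …:
  i=0: 140   i=1: 32   i=2: 426   i=3: 122
  i=4: 385   i=5: 88   i=6: 94   i=7: 120
  i=8: 89   i=9: 242     …   i=15: 261
  i=16: 269
Match at i=16, j=15: e = 16·21 + 15 = 351.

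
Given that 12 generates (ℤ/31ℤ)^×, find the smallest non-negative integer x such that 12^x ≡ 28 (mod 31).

Successive powers of 12 modulo 31:
  12^0=1  12^1=12  12^2=20  12^3=23  12^4=28
So 12^4 ≡ 28 (mod 31), giving x = 4.

4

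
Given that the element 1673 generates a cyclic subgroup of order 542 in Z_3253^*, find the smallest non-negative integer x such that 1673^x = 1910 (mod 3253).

184

Baby-step giant-step with m = ceil(sqrt(542)) = 24.
Baby table (1673^j mod 3253 for j=0..23):
  0:1  1:1673  2:1349  3:2548  4:1374  5:2084  6:2569  7:724
  8:1136  9:776  10:301  11:2611  12:2677  13:2493  14:443  15:2708
  16:2308  17:3226  18:371  19:2613  20:2770  21:1938  22:2286  23:2203
Giant step factor: 1673^(-24) ≡ 759 (mod 3253).
Scan 1910·759^i mod 3253 for i = 0, 1, …:
  i=0: 1910   i=1: 2105   i=2: 472   i=3: 418
  i=4: 1721   i=5: 1786   i=6: 2326   i=7: 2308
Match at i=7, j=16: x = 7·24 + 16 = 184.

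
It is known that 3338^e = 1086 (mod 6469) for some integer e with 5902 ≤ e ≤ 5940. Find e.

5902

Compute 3338^5902 mod 6469 = 1086, then multiply by 3338 repeatedly:
  3338^5902=1086
Found 1086 at exponent 5902.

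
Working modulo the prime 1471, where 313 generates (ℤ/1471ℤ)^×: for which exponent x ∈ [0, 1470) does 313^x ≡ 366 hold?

224

Baby-step giant-step with m = ceil(sqrt(1470)) = 39.
Baby table (313^j mod 1471 for j=0..38):
  0:1  1:313  2:883  3:1302  4:59  5:815  6:612  7:326
  8:539  9:1013  10:804  11:111  12:910  13:927  14:364  15:665
  16:734  17:266  18:882  19:989  20:647  21:984  22:553  23:982
  24:1398  25:687  26:265  27:569  28:106  29:816  30:925  31:1209
  32:370  33:1072  34:148  35:723  36:1236  37:1466  38:1377
Giant step factor: 313^(-39) ≡ 735 (mod 1471).
Scan 366·735^i mod 1471 for i = 0, 1, …:
  i=0: 366   i=1: 1288   i=2: 827   i=3: 322
  i=4: 1310   i=5: 816
Match at i=5, j=29: x = 5·39 + 29 = 224.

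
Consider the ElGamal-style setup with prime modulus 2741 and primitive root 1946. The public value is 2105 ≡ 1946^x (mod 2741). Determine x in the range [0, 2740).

Baby-step giant-step with m = ceil(sqrt(2740)) = 53.
Baby table (1946^j mod 2741 for j=0..52):
  0:1  1:1946  2:1595  3:1058  4:377  5:1795  6:1036  7:1421
  8:2338  9:2429  10:1350  11:1222  12:1565  13:239  14:1865  15:206
  16:690  17:2391  18:1409  19:914  20:2476  21:2359  22:2180  23:1953
  24:1512  25:1259  26:2301  27:1693  28:2637  29:450  30:1321  31:2349
  32:1907  33:2449  34:1896  35:230  36:797  37:2297  38:2132  39:1739
  40:1700  41:2554  42:651  43:504  44:2247  45:767  46:1478  47:879
  48:150  49:1354  50:783  51:2463  52:1730
Giant step factor: 1946^(-53) ≡ 1956 (mod 2741).
Scan 2105·1956^i mod 2741 for i = 0, 1, …:
  i=0: 2105   i=1: 398   i=2: 44   i=3: 1093
  i=4: 2669   i=5: 1700
Match at i=5, j=40: x = 5·53 + 40 = 305.

305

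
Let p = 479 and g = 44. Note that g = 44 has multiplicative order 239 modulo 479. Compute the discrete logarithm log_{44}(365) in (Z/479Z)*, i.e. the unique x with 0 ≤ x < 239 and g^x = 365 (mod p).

Baby-step giant-step with m = ceil(sqrt(239)) = 16.
Baby table (44^j mod 479 for j=0..15):
  0:1  1:44  2:20  3:401  4:400  5:356  6:336  7:414
  8:14  9:137  10:280  11:345  12:331  13:194  14:393  15:48
Giant step factor: 44^(-16) ≡ 22 (mod 479).
Scan 365·22^i mod 479 for i = 0, 1, …:
  i=0: 365   i=1: 366   i=2: 388   i=3: 393
Match at i=3, j=14: x = 3·16 + 14 = 62.

62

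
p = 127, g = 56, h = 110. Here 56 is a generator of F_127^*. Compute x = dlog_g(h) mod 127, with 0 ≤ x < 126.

89

Baby-step giant-step with m = ceil(sqrt(126)) = 12.
Baby table (56^j mod 127 for j=0..11):
  0:1  1:56  2:88  3:102  4:124  5:86  6:117  7:75
  8:9  9:123  10:30  11:29
Giant step factor: 56^(-12) ≡ 47 (mod 127).
Scan 110·47^i mod 127 for i = 0, 1, …:
  i=0: 110   i=1: 90   i=2: 39   i=3: 55
  i=4: 45   i=5: 83   i=6: 91   i=7: 86
Match at i=7, j=5: x = 7·12 + 5 = 89.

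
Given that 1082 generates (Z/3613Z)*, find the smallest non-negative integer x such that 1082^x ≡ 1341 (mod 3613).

2120

Baby-step giant-step with m = ceil(sqrt(3612)) = 61.
Baby table (1082^j mod 3613 for j=0..60):
  0:1  1:1082  2:112  3:1955  4:1705  5:2180  6:3084  7:2089
  8:2173  9:2736  10:1305  11:2940  12:1640  13:497  14:3030  15:1469
  16:3351  17:1943  18:3173  19:836  20:1302  21:3307  22:1304  23:1858
  24:1528  25:2155  26:1325  27:2902  28:267  29:3467  30:1000  31:1713
  32:3610  33:367  34:3277  35:1361  36:2111  37:686  38:1587  39:959
  40:707  41:2631  42:3311  43:2019  44:2306  45:2122  46:1749  47:2819
  48:786  49:1397  50:1320  51:1105  52:3320  53:918  54:3314  55:1652
  56:2642  57:761  58:3251  59:2133  60:2812
Giant step factor: 1082^(-61) ≡ 1823 (mod 3613).
Scan 1341·1823^i mod 3613 for i = 0, 1, …:
  i=0: 1341   i=1: 2255   i=2: 2884   i=3: 617
  i=4: 1148   i=5: 877   i=6: 1825   i=7: 3015
  i=8: 972   i=9: 1586     …   i=33: 106
  i=34: 1749
Match at i=34, j=46: x = 34·61 + 46 = 2120.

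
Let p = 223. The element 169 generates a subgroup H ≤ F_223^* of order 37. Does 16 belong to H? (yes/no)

yes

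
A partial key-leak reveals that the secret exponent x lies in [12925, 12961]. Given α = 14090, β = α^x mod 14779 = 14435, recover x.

12950

Compute 14090^12925 mod 14779 = 4352, then multiply by 14090 repeatedly:
  14090^12925=4352  14090^12926=1609  14090^12927=14603  14090^12928=3032  14090^12929=9570
  14090^12930=12483  14090^12931=591  14090^12932=6613  14090^12933=10354  14090^12934=4351
  14090^12935=2298  14090^12936=12810  14090^12937=11752  14090^12938=1764  14090^12939=11261
  14090^12940=146  14090^12941=2859  14090^12942=10535  14090^12943=12653  14090^12944=1693
  14090^12945=1064  14090^12946=5854  14090^12947=1261  14090^12948=3132  14090^12949=14565
  14090^12950=14435
Found 14435 at exponent 12950.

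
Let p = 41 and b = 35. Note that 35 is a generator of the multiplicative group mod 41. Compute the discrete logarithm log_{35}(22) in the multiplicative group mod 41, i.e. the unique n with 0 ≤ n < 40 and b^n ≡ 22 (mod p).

Successive powers of 35 modulo 41:
  35^0=1  35^1=35  35^2=36  35^3=30  35^4=25  35^5=14
  35^6=39  35^7=12  35^8=10  35^9=22
So 35^9 ≡ 22 (mod 41), giving n = 9.

9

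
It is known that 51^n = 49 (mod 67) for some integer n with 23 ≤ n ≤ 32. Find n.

28

Compute 51^23 mod 67 = 11, then multiply by 51 repeatedly:
  51^23=11  51^24=25  51^25=2  51^26=35  51^27=43
  51^28=49
Found 49 at exponent 28.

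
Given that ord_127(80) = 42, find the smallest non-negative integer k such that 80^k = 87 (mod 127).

4

Baby-step giant-step with m = ceil(sqrt(42)) = 7.
Baby table (80^j mod 127 for j=0..6):
  0:1  1:80  2:50  3:63  4:87  5:102  6:32
Giant step factor: 80^(-7) ≡ 108 (mod 127).
Scan 87·108^i mod 127 for i = 0, 1, …:
  i=0: 87
Match at i=0, j=4: k = 0·7 + 4 = 4.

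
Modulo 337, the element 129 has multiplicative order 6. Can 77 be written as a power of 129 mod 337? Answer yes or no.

no

⟨129⟩ has order 6; its elements mod 337 are {1, 128, 129, 208, 209, 336}.
77 is not in this set.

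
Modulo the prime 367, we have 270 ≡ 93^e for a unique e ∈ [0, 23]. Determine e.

16

Compute 93^0 mod 367 = 1, then multiply by 93 repeatedly:
  93^0=1  93^1=93  93^2=208  93^3=260  93^4=325
  93^5=131  93^6=72  93^7=90  93^8=296  93^9=3
  93^10=279  93^11=257  93^12=46  93^13=241  93^14=26
  93^15=216  93^16=270
Found 270 at exponent 16.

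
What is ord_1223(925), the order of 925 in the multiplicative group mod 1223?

1222

The order of 925 must divide p − 1 = 1222 = 2 · 13 · 47.
Divisors: 1, 2, 13, 26, 47, 94, 611, 1222.
Check each in increasing order: 925^1 ≡ 925;  925^2 ≡ 748;  925^13 ≡ 41;  925^26 ≡ 458;  925^47 ≡ 517;  925^94 ≡ 675;  925^611 ≡ 1222;  925^1222 ≡ 1.
Smallest exponent giving 1 is 1222.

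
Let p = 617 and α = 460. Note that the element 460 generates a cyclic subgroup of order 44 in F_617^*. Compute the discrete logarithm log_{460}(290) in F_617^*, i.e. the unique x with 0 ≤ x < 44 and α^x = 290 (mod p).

Baby-step giant-step with m = ceil(sqrt(44)) = 7.
Baby table (460^j mod 617 for j=0..6):
  0:1  1:460  2:586  3:548  4:344  5:288  6:442
Giant step factor: 460^(-7) ≡ 517 (mod 617).
Scan 290·517^i mod 617 for i = 0, 1, …:
  i=0: 290   i=1: 616   i=2: 100   i=3: 489
  i=4: 460
Match at i=4, j=1: x = 4·7 + 1 = 29.

29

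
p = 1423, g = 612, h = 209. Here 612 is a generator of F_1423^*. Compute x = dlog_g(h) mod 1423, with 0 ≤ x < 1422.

1056

Baby-step giant-step with m = ceil(sqrt(1422)) = 38.
Baby table (612^j mod 1423 for j=0..37):
  0:1  1:612  2:295  3:1242  4:222  5:679  6:32  7:1085
  8:902  9:1323  10:1412  11:383  12:1024  13:568  14:404  15:1069
  16:1071  17:872  18:39  19:1100  20:121  21:56  22:120  23:867
  24:1248  25:1048  26:1026  27:369  28:994  29:707  30:92  31:807
  32:103  33:424  34:502  35:1279  36:98  37:210
Giant step factor: 612^(-38) ≡ 1306 (mod 1423).
Scan 209·1306^i mod 1423 for i = 0, 1, …:
  i=0: 209   i=1: 1161   i=2: 771   i=3: 865
  i=4: 1251   i=5: 202   i=6: 557   i=7: 289
  i=8: 339   i=9: 181     …   i=26: 133
  i=27: 92
Match at i=27, j=30: x = 27·38 + 30 = 1056.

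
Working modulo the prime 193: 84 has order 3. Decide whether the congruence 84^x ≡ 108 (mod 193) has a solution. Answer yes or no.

yes

108 ∈ ⟨84⟩ iff 108^3 ≡ 1 (mod 193), since |⟨84⟩| = 3.
108^3 mod 193 = 1.
Since 1 = 1, 108 lies in the subgroup.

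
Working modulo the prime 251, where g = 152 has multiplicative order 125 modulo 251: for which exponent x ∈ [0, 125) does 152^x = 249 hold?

Baby-step giant-step with m = ceil(sqrt(125)) = 12.
Baby table (152^j mod 251 for j=0..11):
  0:1  1:152  2:12  3:67  4:144  5:51  6:222  7:110
  8:154  9:65  10:91  11:27
Giant step factor: 152^(-12) ≡ 174 (mod 251).
Scan 249·174^i mod 251 for i = 0, 1, …:
  i=0: 249   i=1: 154
Match at i=1, j=8: x = 1·12 + 8 = 20.

20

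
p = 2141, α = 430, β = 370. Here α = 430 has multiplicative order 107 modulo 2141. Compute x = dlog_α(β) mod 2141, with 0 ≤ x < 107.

13

Baby-step giant-step with m = ceil(sqrt(107)) = 11.
Baby table (430^j mod 2141 for j=0..10):
  0:1  1:430  2:774  3:965  4:1737  5:1842  6:2031  7:1943
  8:500  9:900  10:1620
Giant step factor: 430^(-11) ≡ 384 (mod 2141).
Scan 370·384^i mod 2141 for i = 0, 1, …:
  i=0: 370   i=1: 774
Match at i=1, j=2: x = 1·11 + 2 = 13.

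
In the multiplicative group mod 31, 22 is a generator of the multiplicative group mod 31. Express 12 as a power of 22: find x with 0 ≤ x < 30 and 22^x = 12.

17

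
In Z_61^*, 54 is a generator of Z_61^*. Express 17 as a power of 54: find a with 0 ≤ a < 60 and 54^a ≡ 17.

Baby-step giant-step with m = ceil(sqrt(60)) = 8.
Baby table (54^j mod 61 for j=0..7):
  0:1  1:54  2:49  3:23  4:22  5:29  6:41  7:18
Giant step factor: 54^(-8) ≡ 15 (mod 61).
Scan 17·15^i mod 61 for i = 0, 1, …:
  i=0: 17   i=1: 11   i=2: 43   i=3: 35
  i=4: 37   i=5: 6   i=6: 29
Match at i=6, j=5: a = 6·8 + 5 = 53.

53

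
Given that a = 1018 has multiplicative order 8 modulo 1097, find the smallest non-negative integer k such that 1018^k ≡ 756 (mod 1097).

2

Successive powers of 1018 modulo 1097:
  1018^0=1  1018^1=1018  1018^2=756
So 1018^2 ≡ 756 (mod 1097), giving k = 2.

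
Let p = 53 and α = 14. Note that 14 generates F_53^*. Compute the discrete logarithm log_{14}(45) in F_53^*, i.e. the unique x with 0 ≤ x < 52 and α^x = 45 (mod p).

Baby-step giant-step with m = ceil(sqrt(52)) = 8.
Baby table (14^j mod 53 for j=0..7):
  0:1  1:14  2:37  3:41  4:44  5:33  6:38  7:2
Giant step factor: 14^(-8) ≡ 36 (mod 53).
Scan 45·36^i mod 53 for i = 0, 1, …:
  i=0: 45   i=1: 30   i=2: 20   i=3: 31
  i=4: 3   i=5: 2
Match at i=5, j=7: x = 5·8 + 7 = 47.

47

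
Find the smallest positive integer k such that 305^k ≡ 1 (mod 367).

The order of 305 must divide p − 1 = 366 = 2 · 3 · 61.
Divisors: 1, 2, 3, 6, 61, 122, 183, 366.
Check each in increasing order: 305^1 ≡ 305;  305^2 ≡ 174;  305^3 ≡ 222;  305^6 ≡ 106;  305^61 ≡ 84;  305^122 ≡ 83;  305^183 ≡ 366;  305^366 ≡ 1.
Smallest exponent giving 1 is 366.

366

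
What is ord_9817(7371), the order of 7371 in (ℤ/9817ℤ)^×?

The order of 7371 must divide p − 1 = 9816 = 2^3 · 3 · 409.
Divisors: 1, 2, 3, 4, 6, 8, 12, 24, 409, 818, 1227, 1636, 2454, 3272, 4908, 9816.
Check each in increasing order: 7371^1 ≡ 7371;  7371^2 ≡ 4363;  7371^3 ≡ 8998;  7371^4 ≡ 606;  7371^6 ≡ 3205;  7371^8 ≡ 4007;  7371^12 ≡ 3443;  7371^24 ≡ 5130;  7371^409 ≡ 1.
Smallest exponent giving 1 is 409.

409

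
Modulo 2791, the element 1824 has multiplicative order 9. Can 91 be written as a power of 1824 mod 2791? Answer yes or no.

91 ∈ ⟨1824⟩ iff 91^9 ≡ 1 (mod 2791), since |⟨1824⟩| = 9.
91^9 mod 2791 = 1.
Since 1 = 1, 91 lies in the subgroup.

yes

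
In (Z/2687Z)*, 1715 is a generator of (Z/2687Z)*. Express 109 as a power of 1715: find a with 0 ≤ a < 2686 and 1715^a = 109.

1526

Baby-step giant-step with m = ceil(sqrt(2686)) = 52.
Baby table (1715^j mod 2687 for j=0..51):
  0:1  1:1715  2:1647  3:568  4:1426  5:420  6:184  7:1181
  8:2104  9:2406  10:1745  11:2044  12:1612  13:2344  14:208  15:2036
  16:1327  17:2603  18:1038  19:1376  20:654  21:1131  22:2338  23:666
  24:215  25:606  26:2108  27:1205  28:272  29:1629  30:1942  31:1337
  32:944  33:1386  34:1682  35:1479  36:2644  37:1491  38:1728  39:2446
  40:483  41:749  42:149  43:270  44:886  45:1335  46:201  47:779
  48:546  49:1314  50:1804  51:1123
Giant step factor: 1715^(-52) ≡ 89 (mod 2687).
Scan 109·89^i mod 2687 for i = 0, 1, …:
  i=0: 109   i=1: 1640   i=2: 862   i=3: 1482
  i=4: 235   i=5: 2106   i=6: 2031   i=7: 730
  i=8: 482   i=9: 2593     …   i=28: 223
  i=29: 1038
Match at i=29, j=18: a = 29·52 + 18 = 1526.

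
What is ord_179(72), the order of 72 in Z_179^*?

The order of 72 must divide p − 1 = 178 = 2 · 89.
Divisors: 1, 2, 89, 178.
Check each in increasing order: 72^1 ≡ 72;  72^2 ≡ 172;  72^89 ≡ 178;  72^178 ≡ 1.
Smallest exponent giving 1 is 178.

178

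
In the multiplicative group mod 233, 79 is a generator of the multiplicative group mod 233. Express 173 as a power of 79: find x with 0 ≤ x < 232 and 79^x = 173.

222

Baby-step giant-step with m = ceil(sqrt(232)) = 16.
Baby table (79^j mod 233 for j=0..15):
  0:1  1:79  2:183  3:11  4:170  5:149  6:121  7:6
  8:8  9:166  10:66  11:88  12:195  13:27  14:36  15:48
Giant step factor: 79^(-16) ≡ 142 (mod 233).
Scan 173·142^i mod 233 for i = 0, 1, …:
  i=0: 173   i=1: 101   i=2: 129   i=3: 144
  i=4: 177   i=5: 203   i=6: 167   i=7: 181
  i=8: 72   i=9: 205   i=10: 218   i=11: 200
  i=12: 207   i=13: 36
Match at i=13, j=14: x = 13·16 + 14 = 222.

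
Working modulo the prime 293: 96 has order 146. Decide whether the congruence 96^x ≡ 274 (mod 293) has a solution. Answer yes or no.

no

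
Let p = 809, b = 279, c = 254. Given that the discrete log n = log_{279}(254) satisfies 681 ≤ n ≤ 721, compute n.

Compute 279^681 mod 809 = 293, then multiply by 279 repeatedly:
  279^681=293  279^682=38  279^683=85  279^684=254
Found 254 at exponent 684.

684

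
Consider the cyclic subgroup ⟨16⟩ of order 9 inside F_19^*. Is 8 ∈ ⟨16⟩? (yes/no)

8 ∈ ⟨16⟩ iff 8^9 ≡ 1 (mod 19), since |⟨16⟩| = 9.
8^9 mod 19 = 18.
Since 18 ≠ 1, 8 does not lie in the subgroup.

no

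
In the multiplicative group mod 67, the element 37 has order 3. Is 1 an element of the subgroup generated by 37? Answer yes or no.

yes

1 ∈ ⟨37⟩ iff 1^3 ≡ 1 (mod 67), since |⟨37⟩| = 3.
1^3 mod 67 = 1.
Since 1 = 1, 1 lies in the subgroup.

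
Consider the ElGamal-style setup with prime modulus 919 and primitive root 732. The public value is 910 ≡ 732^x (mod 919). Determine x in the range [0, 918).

669

Baby-step giant-step with m = ceil(sqrt(918)) = 31.
Baby table (732^j mod 919 for j=0..30):
  0:1  1:732  2:47  3:401  4:371  5:467  6:895  7:812
  8:710  9:485  10:286  11:739  12:576  13:730  14:421  15:307
  16:488  17:644  18:880  19:860  20:5  21:903  22:235  23:167
  24:17  25:497  26:799  27:384  28:793  29:587  30:511
Giant step factor: 732^(-31) ≡ 387 (mod 919).
Scan 910·387^i mod 919 for i = 0, 1, …:
  i=0: 910   i=1: 193   i=2: 252   i=3: 110
  i=4: 296   i=5: 596   i=6: 902   i=7: 773
  i=8: 476   i=9: 412     …   i=20: 178
  i=21: 880
Match at i=21, j=18: x = 21·31 + 18 = 669.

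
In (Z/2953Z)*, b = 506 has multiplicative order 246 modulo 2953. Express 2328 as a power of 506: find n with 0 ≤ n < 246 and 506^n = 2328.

138

Baby-step giant-step with m = ceil(sqrt(246)) = 16.
Baby table (506^j mod 2953 for j=0..15):
  0:1  1:506  2:2078  3:200  4:798  5:2180  6:1611  7:138
  8:1909  9:323  10:1023  11:863  12:2587  13:843  14:1326  15:625
Giant step factor: 506^(-16) ≡ 942 (mod 2953).
Scan 2328·942^i mod 2953 for i = 0, 1, …:
  i=0: 2328   i=1: 1850   i=2: 430   i=3: 499
  i=4: 531   i=5: 1145   i=6: 745   i=7: 1929
  i=8: 1023
Match at i=8, j=10: n = 8·16 + 10 = 138.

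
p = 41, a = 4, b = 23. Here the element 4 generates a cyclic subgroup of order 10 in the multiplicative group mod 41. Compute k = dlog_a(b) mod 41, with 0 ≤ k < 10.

Successive powers of 4 modulo 41:
  4^0=1  4^1=4  4^2=16  4^3=23
So 4^3 ≡ 23 (mod 41), giving k = 3.

3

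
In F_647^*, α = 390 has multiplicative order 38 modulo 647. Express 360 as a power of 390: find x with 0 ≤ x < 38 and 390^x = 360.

37

Successive powers of 390 modulo 647:
  390^0=1  390^1=390  390^2=55  390^3=99  390^4=437  390^5=269
  390^6=96  390^7=561  390^8=104  390^9=446  390^10=544  390^11=591
  390^12=158  390^13=155  390^14=279  390^15=114  390^16=464  390^17=447
  390^18=287  390^19=646  390^20=257  390^21=592  390^22=548  390^23=210
  390^24=378  390^25=551  390^26=86  390^27=543  390^28=201  390^29=103
  390^30=56  390^31=489  390^32=492  390^33=368  390^34=533  390^35=183
  390^36=200  390^37=360
So 390^37 ≡ 360 (mod 647), giving x = 37.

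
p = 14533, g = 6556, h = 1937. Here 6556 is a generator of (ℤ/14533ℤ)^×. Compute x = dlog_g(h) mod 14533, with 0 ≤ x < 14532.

Baby-step giant-step with m = ceil(sqrt(14532)) = 121.
Baby table (6556^j mod 14533 for j=0..120):
  0:1  1:6556  2:7055  3:8574  4:12033  5:3224  6:5562  7:1175
  8:810  9:5815  10:3081  11:12699  12:9620  13:10033  14:14523  15:7105
  16:2115  17:1458  18:10467  19:11359  20:2512  21:2783  22:6433  23:14515
  24:12789  25:3807  26:5531  27:1401  28:100  29:1615  30:7916  31:14486
  32:11594  33:2674  34:3946  35:1236  36:8335  37:180  38:2907  39:5529
  40:2822  41:523  42:13533  43:12916  44:8038  45:470  46:324  47:2326
  48:4139  49:2173  50:3848  51:12733  52:14529  53:2842  54:846  55:9303
  56:10000  57:1637  58:6818  59:9833  60:11293  61:5806  62:2209  63:7336
  64:5119  65:3467  66:40  67:646  68:6073  69:8701  70:1731  71:12696
  72:4485  73:3401  74:3334  75:72  76:6976  77:13838  78:6942  79:8929
  80:14133  81:8073  82:11935  83:188  84:11756  85:3837  86:13282  87:9589
  88:10259  89:13813  90:2905  91:6950  92:3245  93:12441  94:4000  95:6468
  96:11447  97:12653  98:13237  99:5229  100:12510  101:5841  102:13674  103:7200
  104:16  105:3165  106:11149  107:6387  108:3599  109:7985  110:1794  111:4267
  112:12960  113:5842  114:5697  115:14255  116:8590  117:665  118:14373  119:11949
  120:4774
Giant step factor: 6556^(-121) ≡ 889 (mod 14533).
Scan 1937·889^i mod 14533 for i = 0, 1, …:
  i=0: 1937   i=1: 7099   i=2: 3689   i=3: 9596
  i=4: 14506   i=5: 5063   i=6: 10310   i=7: 9800
  i=8: 6933   i=9: 1445     …   i=17: 2501
  i=18: 14373
Match at i=18, j=118: x = 18·121 + 118 = 2296.

2296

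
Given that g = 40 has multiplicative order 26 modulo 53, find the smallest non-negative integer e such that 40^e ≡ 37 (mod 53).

Successive powers of 40 modulo 53:
  40^0=1  40^1=40  40^2=10  40^3=29  40^4=47  40^5=25
  40^6=46  40^7=38  40^8=36  40^9=9  40^10=42  40^11=37
So 40^11 ≡ 37 (mod 53), giving e = 11.

11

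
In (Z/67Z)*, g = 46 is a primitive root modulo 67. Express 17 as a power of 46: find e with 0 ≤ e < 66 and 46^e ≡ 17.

50

Baby-step giant-step with m = ceil(sqrt(66)) = 9.
Baby table (46^j mod 67 for j=0..8):
  0:1  1:46  2:39  3:52  4:47  5:18  6:24  7:32
  8:65
Giant step factor: 46^(-9) ≡ 8 (mod 67).
Scan 17·8^i mod 67 for i = 0, 1, …:
  i=0: 17   i=1: 2   i=2: 16   i=3: 61
  i=4: 19   i=5: 18
Match at i=5, j=5: e = 5·9 + 5 = 50.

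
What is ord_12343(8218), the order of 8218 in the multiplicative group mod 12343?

The order of 8218 must divide p − 1 = 12342 = 2 · 3 · 11^2 · 17.
Divisors: 1, 2, 3, 6, 11, 17, 22, 33, 34, 51, 66, 102, 121, 187, 242, 363, 374, 561, 726, 1122, 2057, 4114, 6171, 12342.
Check each in increasing order: 8218^1 ≡ 8218;  8218^2 ≡ 6971;  8218^3 ≡ 3815;  8218^6 ≡ 1828;  8218^11 ≡ 1473;  8218^17 ≡ 1870;  8218^22 ≡ 9704;  8218^33 ≡ 798;  8218^34 ≡ 3831;  8218^51 ≡ 5030;  8218^66 ≡ 7311;  8218^102 ≡ 10093;  8218^121 ≡ 3255;  8218^187 ≡ 1.
Smallest exponent giving 1 is 187.

187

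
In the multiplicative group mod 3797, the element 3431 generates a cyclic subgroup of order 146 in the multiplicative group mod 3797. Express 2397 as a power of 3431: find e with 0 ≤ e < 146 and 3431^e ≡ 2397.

69

Baby-step giant-step with m = ceil(sqrt(146)) = 13.
Baby table (3431^j mod 3797 for j=0..12):
  0:1  1:3431  2:1061  3:2765  4:1809  5:2381  6:1864  7:1236
  8:3264  9:1431  10:240  11:3288  12:241
Giant step factor: 3431^(-13) ≡ 1662 (mod 3797).
Scan 2397·1662^i mod 3797 for i = 0, 1, …:
  i=0: 2397   i=1: 761   i=2: 381   i=3: 2920
  i=4: 474   i=5: 1809
Match at i=5, j=4: e = 5·13 + 4 = 69.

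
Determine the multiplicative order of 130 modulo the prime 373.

93

The order of 130 must divide p − 1 = 372 = 2^2 · 3 · 31.
Divisors: 1, 2, 3, 4, 6, 12, 31, 62, 93, 124, 186, 372.
Check each in increasing order: 130^1 ≡ 130;  130^2 ≡ 115;  130^3 ≡ 30;  130^4 ≡ 170;  130^6 ≡ 154;  130^12 ≡ 217;  130^31 ≡ 88;  130^62 ≡ 284;  130^93 ≡ 1.
Smallest exponent giving 1 is 93.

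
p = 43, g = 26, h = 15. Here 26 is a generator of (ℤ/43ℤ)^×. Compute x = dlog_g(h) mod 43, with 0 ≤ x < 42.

4

Successive powers of 26 modulo 43:
  26^0=1  26^1=26  26^2=31  26^3=32  26^4=15
So 26^4 ≡ 15 (mod 43), giving x = 4.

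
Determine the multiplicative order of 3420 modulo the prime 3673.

408

The order of 3420 must divide p − 1 = 3672 = 2^3 · 3^3 · 17.
Divisors: 1, 2, 3, 4, 6, 8, 9, 12, 17, 18, 24, 27, 34, 36, 51, 54, 68, 72, 102, 108, 136, 153, 204, 216, 306, 408, 459, 612, 918, 1224, 1836, 3672.
Check each in increasing order: 3420^1 ≡ 3420;  3420^2 ≡ 1568;  3420^3 ≡ 3653;  3420^4 ≡ 1387;  3420^6 ≡ 400;  3420^8 ≡ 2790;  3420^9 ≡ 3019;  3420^12 ≡ 2061;  3420^17 ≡ 821;  3420^18 ≡ 1648;  3420^24 ≡ 1733;  3420^27 ≡ 2070;  3420^34 ≡ 1882;  3420^36 ≡ 1557;  3420^51 ≡ 2462;  3420^54 ≡ 2182;  3420^68 ≡ 1152;  3420^72 ≡ 69;  3420^102 ≡ 994;  3420^108 ≡ 916;  3420^136 ≡ 1151;  3420^153 ≡ 1010;  3420^204 ≡ 3672;  3420^216 ≡ 1612;  3420^306 ≡ 2679;  3420^408 ≡ 1.
Smallest exponent giving 1 is 408.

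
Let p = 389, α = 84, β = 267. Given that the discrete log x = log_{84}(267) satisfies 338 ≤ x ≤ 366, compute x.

Compute 84^338 mod 389 = 168, then multiply by 84 repeatedly:
  84^338=168  84^339=108  84^340=125  84^341=386  84^342=137
  84^343=227  84^344=7  84^345=199  84^346=378  84^347=243
  84^348=184  84^349=285  84^350=211  84^351=219  84^352=113
  84^353=156  84^354=267
Found 267 at exponent 354.

354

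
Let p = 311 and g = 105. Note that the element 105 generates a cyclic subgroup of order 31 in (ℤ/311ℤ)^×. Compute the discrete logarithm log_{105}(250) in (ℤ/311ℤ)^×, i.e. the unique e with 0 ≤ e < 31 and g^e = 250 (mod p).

13

Successive powers of 105 modulo 311:
  105^0=1  105^1=105  105^2=140  105^3=83  105^4=7  105^5=113
  105^6=47  105^7=270  105^8=49  105^9=169  105^10=18  105^11=24
  105^12=32  105^13=250
So 105^13 ≡ 250 (mod 311), giving e = 13.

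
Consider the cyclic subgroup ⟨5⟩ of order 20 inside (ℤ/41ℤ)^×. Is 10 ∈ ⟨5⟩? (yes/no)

10 ∈ ⟨5⟩ iff 10^20 ≡ 1 (mod 41), since |⟨5⟩| = 20.
10^20 mod 41 = 1.
Since 1 = 1, 10 lies in the subgroup.

yes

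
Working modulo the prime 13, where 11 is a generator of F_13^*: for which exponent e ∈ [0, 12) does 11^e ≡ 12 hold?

6

Successive powers of 11 modulo 13:
  11^0=1  11^1=11  11^2=4  11^3=5  11^4=3  11^5=7
  11^6=12
So 11^6 ≡ 12 (mod 13), giving e = 6.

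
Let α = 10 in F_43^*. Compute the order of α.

21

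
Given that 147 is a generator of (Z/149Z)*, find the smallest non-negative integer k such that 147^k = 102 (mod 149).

Baby-step giant-step with m = ceil(sqrt(148)) = 13.
Baby table (147^j mod 149 for j=0..12):
  0:1  1:147  2:4  3:141  4:16  5:117  6:64  7:21
  8:107  9:84  10:130  11:38  12:73
Giant step factor: 147^(-13) ≡ 50 (mod 149).
Scan 102·50^i mod 149 for i = 0, 1, …:
  i=0: 102   i=1: 34   i=2: 61   i=3: 70
  i=4: 73
Match at i=4, j=12: k = 4·13 + 12 = 64.

64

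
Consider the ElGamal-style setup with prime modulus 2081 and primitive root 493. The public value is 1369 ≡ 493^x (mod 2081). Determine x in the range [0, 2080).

20

Baby-step giant-step with m = ceil(sqrt(2080)) = 46.
Baby table (493^j mod 2081 for j=0..45):
  0:1  1:493  2:1653  3:1258  4:56  5:555  6:1004  7:1775
  8:1055  9:1946  10:37  11:1593  12:812  13:764  14:2072  15:1806
  16:1771  17:1164  18:1577  19:1248  20:1369  21:673  22:910  23:1215
  24:1748  25:230  26:1016  27:1448  28:81  29:394  30:709  31:2010
  32:374  33:1254  34:165  35:186  36:134  37:1551  38:916  39:11
  40:1261  41:1535  42:1352  43:616  44:1943  45:639
Giant step factor: 493^(-46) ≡ 949 (mod 2081).
Scan 1369·949^i mod 2081 for i = 0, 1, …:
  i=0: 1369
Match at i=0, j=20: x = 0·46 + 20 = 20.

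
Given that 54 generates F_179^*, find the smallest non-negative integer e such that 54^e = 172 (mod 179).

72

Baby-step giant-step with m = ceil(sqrt(178)) = 14.
Baby table (54^j mod 179 for j=0..13):
  0:1  1:54  2:52  3:123  4:19  5:131  6:93  7:10
  8:3  9:162  10:156  11:11  12:57  13:35
Giant step factor: 54^(-14) ≡ 145 (mod 179).
Scan 172·145^i mod 179 for i = 0, 1, …:
  i=0: 172   i=1: 59   i=2: 142   i=3: 5
  i=4: 9   i=5: 52
Match at i=5, j=2: e = 5·14 + 2 = 72.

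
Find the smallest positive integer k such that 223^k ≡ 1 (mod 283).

The order of 223 must divide p − 1 = 282 = 2 · 3 · 47.
Divisors: 1, 2, 3, 6, 47, 94, 141, 282.
Check each in increasing order: 223^1 ≡ 223;  223^2 ≡ 204;  223^3 ≡ 212;  223^6 ≡ 230;  223^47 ≡ 282;  223^94 ≡ 1.
Smallest exponent giving 1 is 94.

94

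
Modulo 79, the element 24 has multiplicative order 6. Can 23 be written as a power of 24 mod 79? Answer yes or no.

23 ∈ ⟨24⟩ iff 23^6 ≡ 1 (mod 79), since |⟨24⟩| = 6.
23^6 mod 79 = 1.
Since 1 = 1, 23 lies in the subgroup.

yes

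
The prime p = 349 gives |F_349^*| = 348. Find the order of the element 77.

87

The order of 77 must divide p − 1 = 348 = 2^2 · 3 · 29.
Divisors: 1, 2, 3, 4, 6, 12, 29, 58, 87, 116, 174, 348.
Check each in increasing order: 77^1 ≡ 77;  77^2 ≡ 345;  77^3 ≡ 41;  77^4 ≡ 16;  77^6 ≡ 285;  77^12 ≡ 257;  77^29 ≡ 226;  77^58 ≡ 122;  77^87 ≡ 1.
Smallest exponent giving 1 is 87.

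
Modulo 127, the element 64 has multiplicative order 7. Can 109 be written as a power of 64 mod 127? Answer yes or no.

no

⟨64⟩ has order 7; its elements mod 127 are {1, 2, 4, 8, 16, 32, 64}.
109 is not in this set.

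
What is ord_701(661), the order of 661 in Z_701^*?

700

The order of 661 must divide p − 1 = 700 = 2^2 · 5^2 · 7.
Divisors: 1, 2, 4, 5, 7, 10, 14, 20, 25, 28, 35, 50, 70, 100, 140, 175, 350, 700.
Check each in increasing order: 661^1 ≡ 661;  661^2 ≡ 198;  661^4 ≡ 649;  661^5 ≡ 678;  661^7 ≡ 353;  661^10 ≡ 529;  661^14 ≡ 532;  661^20 ≡ 142;  661^25 ≡ 239;  661^28 ≡ 521;  661^35 ≡ 251;  661^50 ≡ 340;  661^70 ≡ 612;  661^100 ≡ 636;  661^140 ≡ 210;  661^175 ≡ 135;  661^350 ≡ 700;  661^700 ≡ 1.
Smallest exponent giving 1 is 700.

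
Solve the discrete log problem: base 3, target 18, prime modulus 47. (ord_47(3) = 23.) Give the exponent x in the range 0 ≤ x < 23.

19

Successive powers of 3 modulo 47:
  3^0=1  3^1=3  3^2=9  3^3=27  3^4=34  3^5=8
  3^6=24  3^7=25  3^8=28  3^9=37  3^10=17  3^11=4
  3^12=12  3^13=36  3^14=14  3^15=42  3^16=32  3^17=2
  3^18=6  3^19=18
So 3^19 ≡ 18 (mod 47), giving x = 19.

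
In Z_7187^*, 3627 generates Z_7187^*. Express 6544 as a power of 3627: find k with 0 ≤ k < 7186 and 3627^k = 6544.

Baby-step giant-step with m = ceil(sqrt(7186)) = 85.
Baby table (3627^j mod 7187 for j=0..84):
  0:1  1:3627  2:2919  3:762  4:3966  5:3495  6:5684  7:3552
  8:4000  9:4634  10:4312  11:712  12:2291  13:1285  14:3519  15:6488
  16:1738  17:727  18:6387  19:1948  20:575  21:1295  22:3854  23:6930
  24:2171  25:4452  26:5402  27:1292  28:160  29:5360  30:7072  31:6928
  32:2104  33:5801  34:3878  35:547  36:357  37:1179  38:7155  39:6115
  40:23  41:4364  42:2454  43:3152  44:4974  45:1328  46:1366  47:2639
  48:5756  49:5964  50:5745  51:2002  52:2384  53:807  54:1880  55:5484
  56:4039  57:2347  58:3161  59:1682  60:6038  61:1037  62:2398  63:1276
  64:6811  65:1778  66:2067  67:968  68:3680  69:1101  70:4542  71:1230
  72:5270  73:4057  74:2950  75:5394  76:1024  77:5556  78:6451  79:4092
  80:529  81:6941  82:6133  83:626  84:6597
Giant step factor: 3627^(-85) ≡ 4790 (mod 7187).
Scan 6544·4790^i mod 7187 for i = 0, 1, …:
  i=0: 6544   i=1: 3253   i=2: 454   i=3: 4186
  i=4: 6397   i=5: 3449   i=6: 4984   i=7: 5333
  i=8: 2472   i=9: 3891     …   i=32: 685
  i=33: 3878
Match at i=33, j=34: k = 33·85 + 34 = 2839.

2839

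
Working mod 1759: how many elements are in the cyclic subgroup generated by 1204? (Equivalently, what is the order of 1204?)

586

The order of 1204 must divide p − 1 = 1758 = 2 · 3 · 293.
Divisors: 1, 2, 3, 6, 293, 586, 879, 1758.
Check each in increasing order: 1204^1 ≡ 1204;  1204^2 ≡ 200;  1204^3 ≡ 1576;  1204^6 ≡ 68;  1204^293 ≡ 1758;  1204^586 ≡ 1.
Smallest exponent giving 1 is 586.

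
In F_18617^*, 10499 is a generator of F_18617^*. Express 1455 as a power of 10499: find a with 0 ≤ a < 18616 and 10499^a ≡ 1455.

14245

Baby-step giant-step with m = ceil(sqrt(18616)) = 137.
Baby table (10499^j mod 18617 for j=0..136):
  0:1  1:10499  2:16361  3:13697  4:7095  5:3788  6:4300  7:18092
  8:17274  9:11529  10:13854  11:17142  12:3319  13:13774  14:14987  15:16246
  16:16417  17:5897  18:11078  19:7523  20:10663  21:6816  22:16053  23:746
  24:13114  25:11171  26:15846  27:5642  28:14681  29:5676  30:17924  31:3440
  32:18197  33:2649  34:16670  35:18530  36:17437  37:10102  38:18466  39:15713
  40:5550  41:16857  42:8441  43:5139  44:2295  45:4807  46:16623  47:9119
  48:11767  49:17938  50:1490  51:5230  52:8237  53:4298  54:15711  55:3169
  56:2752  57:18281  58:9566  59:13336  60:14824  61:17673  62:11805  63:7326
  64:8847  65:4440  66:17209  67:17923  68:11558  69:1836  70:7569  71:9575
  72:14742  73:13137  74:10627  75:1192  76:4184  77:10313  78:18332  79:5122
  80:9982  81:5925  82:7178  83:206  84:3222  85:689  86:10415  87:9444
  88:17031  89:10801  90:3552  91:2597  92:10615  93:5523  94:12639  95:13502
  96:7660  97:15517  98:14233  99:12225  100:4677  101:10794  102:4527  103:18389
  104:7821  105:11709  106:4740  107:2019  108:11335  109:6301  110:7998  111:8332
  112:15002  113:6178  114:1194  115:6565  116:5801  117:8492  118:695  119:17558
  120:14525  121:6128  122:16137  123:7663  124:9780  125:7465  126:16082  127:7345
  128:3541  129:17427  130:16814  131:3792  132:9062  133:9068  134:16211  135:2675
  136:10389
Giant step factor: 10499^(-137) ≡ 13937 (mod 18617).
Scan 1455·13937^i mod 18617 for i = 0, 1, …:
  i=0: 1455   i=1: 4422   i=2: 7144   i=3: 2212
  i=4: 17509   i=5: 9914   i=6: 14661   i=7: 8782
  i=8: 6576   i=9: 16838     …   i=102: 14011
  i=103: 16211
Match at i=103, j=134: a = 103·137 + 134 = 14245.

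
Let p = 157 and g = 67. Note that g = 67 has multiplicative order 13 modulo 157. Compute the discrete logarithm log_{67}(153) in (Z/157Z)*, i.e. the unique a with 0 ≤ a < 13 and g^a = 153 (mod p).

Successive powers of 67 modulo 157:
  67^0=1  67^1=67  67^2=93  67^3=108  67^4=14  67^5=153
So 67^5 ≡ 153 (mod 157), giving a = 5.

5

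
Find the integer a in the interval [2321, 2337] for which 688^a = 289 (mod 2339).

Compute 688^2321 mod 2339 = 1808, then multiply by 688 repeatedly:
  688^2321=1808  688^2322=1895  688^2323=937  688^2324=1431  688^2325=2148
  688^2326=1915  688^2327=663  688^2328=39  688^2329=1103  688^2330=1028
  688^2331=886  688^2332=1428  688^2333=84  688^2334=1656  688^2335=235
  688^2336=289
Found 289 at exponent 2336.

2336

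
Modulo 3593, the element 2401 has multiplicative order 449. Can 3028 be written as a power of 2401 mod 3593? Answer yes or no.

yes

3028 ∈ ⟨2401⟩ iff 3028^449 ≡ 1 (mod 3593), since |⟨2401⟩| = 449.
3028^449 mod 3593 = 1.
Since 1 = 1, 3028 lies in the subgroup.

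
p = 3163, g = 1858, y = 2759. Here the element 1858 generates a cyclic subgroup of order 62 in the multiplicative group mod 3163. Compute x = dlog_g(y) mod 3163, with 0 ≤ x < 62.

12

Baby-step giant-step with m = ceil(sqrt(62)) = 8.
Baby table (1858^j mod 3163 for j=0..7):
  0:1  1:1858  2:1331  3:2695  4:281  5:203  6:777  7:1338
Giant step factor: 1858^(-8) ≡ 1526 (mod 3163).
Scan 2759·1526^i mod 3163 for i = 0, 1, …:
  i=0: 2759   i=1: 281
Match at i=1, j=4: x = 1·8 + 4 = 12.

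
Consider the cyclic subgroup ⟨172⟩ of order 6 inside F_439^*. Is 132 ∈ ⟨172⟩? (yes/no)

no

⟨172⟩ has order 6; its elements mod 439 are {1, 171, 172, 267, 268, 438}.
132 is not in this set.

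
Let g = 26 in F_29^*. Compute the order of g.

28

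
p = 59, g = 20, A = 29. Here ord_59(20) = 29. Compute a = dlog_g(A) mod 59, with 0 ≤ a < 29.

18

Successive powers of 20 modulo 59:
  20^0=1  20^1=20  20^2=46  20^3=35  20^4=51  20^5=17
  20^6=45  20^7=15  20^8=5  20^9=41  20^10=53  20^11=57
  20^12=19  20^13=26  20^14=48  20^15=16  20^16=25  20^17=28
  20^18=29
So 20^18 ≡ 29 (mod 59), giving a = 18.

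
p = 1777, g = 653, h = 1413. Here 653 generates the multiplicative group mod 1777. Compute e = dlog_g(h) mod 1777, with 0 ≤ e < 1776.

Baby-step giant-step with m = ceil(sqrt(1776)) = 43.
Baby table (653^j mod 1777 for j=0..42):
  0:1  1:653  2:1706  3:1616  4:1487  5:769  6:1043  7:488
  8:581  9:892  10:1397  11:640  12:325  13:762  14:26  15:985
  16:1708  17:1145  18:1345  19:447  20:463  21:249  22:890  23:91
  24:782  25:647  26:1342  27:265  28:676  29:732  30:1760  31:1338
  32:1207  33:960  34:1376  35:1143  36:39  37:589  38:785  39:829
  40:1129  41:1559  42:1583
Giant step factor: 653^(-43) ≡ 1080 (mod 1777).
Scan 1413·1080^i mod 1777 for i = 0, 1, …:
  i=0: 1413   i=1: 1374   i=2: 125   i=3: 1725
  i=4: 704   i=5: 1541   i=6: 1008   i=7: 1116
  i=8: 474   i=9: 144     …   i=25: 1383
  i=26: 960
Match at i=26, j=33: e = 26·43 + 33 = 1151.

1151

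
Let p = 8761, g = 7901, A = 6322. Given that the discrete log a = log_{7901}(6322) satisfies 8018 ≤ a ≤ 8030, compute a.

Compute 7901^8018 mod 8761 = 8566, then multiply by 7901 repeatedly:
  7901^8018=8566  7901^8019=1241  7901^8020=1582  7901^8021=6196  7901^8022=6889
  7901^8023=6657  7901^8024=4674  7901^8025=1659  7901^8026=1303  7901^8027=828
  7901^8028=6322
Found 6322 at exponent 8028.

8028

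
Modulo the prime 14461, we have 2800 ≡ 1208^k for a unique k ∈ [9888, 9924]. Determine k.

9921

Compute 1208^9888 mod 14461 = 713, then multiply by 1208 repeatedly:
  1208^9888=713  1208^9889=8105  1208^9890=743  1208^9891=962  1208^9892=5216
  1208^9893=10393  1208^9894=2596  1208^9895=12392  1208^9896=2401  1208^9897=8208
  1208^9898=9479  1208^9899=11981  1208^9900=12048  1208^9901=6218  1208^9902=6085
  1208^9903=4492  1208^9904=3461  1208^9905=1659  1208^9906=8454  1208^9907=2966
  1208^9908=11061  1208^9909=14185  1208^9910=13656  1208^9911=10908  1208^9912=2893
  1208^9913=9643  1208^9914=7639  1208^9915=1794  1208^9916=12463  1208^9917=1403
  1208^9918=2887  1208^9919=2395  1208^9920=960  1208^9921=2800
Found 2800 at exponent 9921.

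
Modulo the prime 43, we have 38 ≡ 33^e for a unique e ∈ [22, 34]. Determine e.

Compute 33^22 mod 43 = 10, then multiply by 33 repeatedly:
  33^22=10  33^23=29  33^24=11  33^25=19  33^26=25
  33^27=8  33^28=6  33^29=26  33^30=41  33^31=20
  33^32=15  33^33=22  33^34=38
Found 38 at exponent 34.

34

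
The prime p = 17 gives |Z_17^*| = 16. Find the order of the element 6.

16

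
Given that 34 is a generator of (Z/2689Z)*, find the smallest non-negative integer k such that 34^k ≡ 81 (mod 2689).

Baby-step giant-step with m = ceil(sqrt(2688)) = 52.
Baby table (34^j mod 2689 for j=0..51):
  0:1  1:34  2:1156  3:1658  4:2592  5:2080  6:806  7:514
  8:1342  9:2604  10:2488  11:1233  12:1587  13:178  14:674  15:1404
  16:2023  17:1557  18:1847  19:951  20:66  21:2244  22:1004  23:1868
  24:1665  25:141  26:2105  27:1656  28:2524  29:2457  30:179  31:708
  32:2560  33:992  34:1460  35:1238  36:1757  37:580  38:897  39:919
  40:1667  41:209  42:1728  43:2283  44:2330  45:1239  46:1791  47:1736
  48:2555  49:822  50:1058  51:1015
Giant step factor: 34^(-52) ≡ 385 (mod 2689).
Scan 81·385^i mod 2689 for i = 0, 1, …:
  i=0: 81   i=1: 1606   i=2: 2529   i=3: 247
  i=4: 980   i=5: 840   i=6: 720   i=7: 233
  i=8: 968   i=9: 1598     …   i=37: 1194
  i=38: 2560
Match at i=38, j=32: k = 38·52 + 32 = 2008.

2008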